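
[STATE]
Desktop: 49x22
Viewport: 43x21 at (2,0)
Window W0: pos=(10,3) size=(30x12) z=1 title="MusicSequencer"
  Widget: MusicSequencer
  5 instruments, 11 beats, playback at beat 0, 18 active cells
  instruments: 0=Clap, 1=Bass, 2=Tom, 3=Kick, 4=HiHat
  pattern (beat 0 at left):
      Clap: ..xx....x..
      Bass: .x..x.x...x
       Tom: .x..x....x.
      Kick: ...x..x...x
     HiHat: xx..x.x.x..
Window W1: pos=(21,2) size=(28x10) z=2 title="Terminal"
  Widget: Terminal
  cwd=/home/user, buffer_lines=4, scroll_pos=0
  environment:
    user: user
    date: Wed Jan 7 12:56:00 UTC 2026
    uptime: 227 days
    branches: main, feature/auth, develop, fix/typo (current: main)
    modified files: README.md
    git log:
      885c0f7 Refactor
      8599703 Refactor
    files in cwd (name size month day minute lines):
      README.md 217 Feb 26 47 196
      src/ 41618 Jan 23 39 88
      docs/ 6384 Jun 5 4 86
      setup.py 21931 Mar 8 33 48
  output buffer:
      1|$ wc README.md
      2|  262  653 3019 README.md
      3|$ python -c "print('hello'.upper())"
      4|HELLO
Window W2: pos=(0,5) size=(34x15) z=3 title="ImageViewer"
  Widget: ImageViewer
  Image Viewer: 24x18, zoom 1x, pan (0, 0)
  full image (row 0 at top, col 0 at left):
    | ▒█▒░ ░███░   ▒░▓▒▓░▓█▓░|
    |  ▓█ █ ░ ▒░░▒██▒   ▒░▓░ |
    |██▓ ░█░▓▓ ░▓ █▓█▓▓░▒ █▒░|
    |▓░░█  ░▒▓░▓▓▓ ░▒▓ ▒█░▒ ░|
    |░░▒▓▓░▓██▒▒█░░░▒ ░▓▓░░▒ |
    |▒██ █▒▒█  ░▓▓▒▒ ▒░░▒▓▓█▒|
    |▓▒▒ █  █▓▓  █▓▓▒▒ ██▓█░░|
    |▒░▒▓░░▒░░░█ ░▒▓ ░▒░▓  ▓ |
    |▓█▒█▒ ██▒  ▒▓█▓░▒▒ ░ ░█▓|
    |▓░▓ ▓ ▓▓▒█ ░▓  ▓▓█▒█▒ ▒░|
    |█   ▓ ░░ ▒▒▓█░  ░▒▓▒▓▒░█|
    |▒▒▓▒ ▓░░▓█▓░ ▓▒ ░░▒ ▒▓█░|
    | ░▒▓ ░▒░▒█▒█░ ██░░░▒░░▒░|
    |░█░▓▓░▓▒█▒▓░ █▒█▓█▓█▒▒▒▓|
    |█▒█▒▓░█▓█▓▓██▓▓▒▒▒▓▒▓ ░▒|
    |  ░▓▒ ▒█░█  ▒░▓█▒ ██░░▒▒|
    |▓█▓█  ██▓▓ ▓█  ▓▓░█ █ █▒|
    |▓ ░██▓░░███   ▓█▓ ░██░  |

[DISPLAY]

                                           
                                           
                   ┏━━━━━━━━━━━━━━━━━━━━━━━
        ┏━━━━━━━━━━┃ Terminal              
        ┃ MusicSequ┠───────────────────────
━━━━━━━━━━━━━━━━━━━━━━━━━━━━━━━┓md         
ImageViewer                    ┃019 README.
───────────────────────────────┨"print('hel
▒█▒░ ░███░   ▒░▓▒▓░▓█▓░        ┃           
 ▓█ █ ░ ▒░░▒██▒   ▒░▓░         ┃           
█▓ ░█░▓▓ ░▓ █▓█▓▓░▒ █▒░        ┃           
░░█  ░▒▓░▓▓▓ ░▒▓ ▒█░▒ ░        ┃━━━━━━━━━━━
░▒▓▓░▓██▒▒█░░░▒ ░▓▓░░▒         ┃     ┃     
██ █▒▒█  ░▓▓▒▒ ▒░░▒▓▓█▒        ┃     ┃     
▒▒ █  █▓▓  █▓▓▒▒ ██▓█░░        ┃━━━━━┛     
░▒▓░░▒░░░█ ░▒▓ ░▒░▓  ▓         ┃           
█▒█▒ ██▒  ▒▓█▓░▒▒ ░ ░█▓        ┃           
░▓ ▓ ▓▓▒█ ░▓  ▓▓█▒█▒ ▒░        ┃           
   ▓ ░░ ▒▒▓█░  ░▒▓▒▓▒░█        ┃           
━━━━━━━━━━━━━━━━━━━━━━━━━━━━━━━┛           
                                           


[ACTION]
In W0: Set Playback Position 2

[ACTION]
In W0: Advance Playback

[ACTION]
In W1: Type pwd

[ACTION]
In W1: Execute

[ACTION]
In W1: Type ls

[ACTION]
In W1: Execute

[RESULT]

                                           
                                           
                   ┏━━━━━━━━━━━━━━━━━━━━━━━
        ┏━━━━━━━━━━┃ Terminal              
        ┃ MusicSequ┠───────────────────────
━━━━━━━━━━━━━━━━━━━━━━━━━━━━━━━┓           
ImageViewer                    ┃           
───────────────────────────────┨           
▒█▒░ ░███░   ▒░▓▒▓░▓█▓░        ┃           
 ▓█ █ ░ ▒░░▒██▒   ▒░▓░         ┃rc/  docs/ 
█▓ ░█░▓▓ ░▓ █▓█▓▓░▒ █▒░        ┃           
░░█  ░▒▓░▓▓▓ ░▒▓ ▒█░▒ ░        ┃━━━━━━━━━━━
░▒▓▓░▓██▒▒█░░░▒ ░▓▓░░▒         ┃     ┃     
██ █▒▒█  ░▓▓▒▒ ▒░░▒▓▓█▒        ┃     ┃     
▒▒ █  █▓▓  █▓▓▒▒ ██▓█░░        ┃━━━━━┛     
░▒▓░░▒░░░█ ░▒▓ ░▒░▓  ▓         ┃           
█▒█▒ ██▒  ▒▓█▓░▒▒ ░ ░█▓        ┃           
░▓ ▓ ▓▓▒█ ░▓  ▓▓█▒█▒ ▒░        ┃           
   ▓ ░░ ▒▒▓█░  ░▒▓▒▓▒░█        ┃           
━━━━━━━━━━━━━━━━━━━━━━━━━━━━━━━┛           
                                           


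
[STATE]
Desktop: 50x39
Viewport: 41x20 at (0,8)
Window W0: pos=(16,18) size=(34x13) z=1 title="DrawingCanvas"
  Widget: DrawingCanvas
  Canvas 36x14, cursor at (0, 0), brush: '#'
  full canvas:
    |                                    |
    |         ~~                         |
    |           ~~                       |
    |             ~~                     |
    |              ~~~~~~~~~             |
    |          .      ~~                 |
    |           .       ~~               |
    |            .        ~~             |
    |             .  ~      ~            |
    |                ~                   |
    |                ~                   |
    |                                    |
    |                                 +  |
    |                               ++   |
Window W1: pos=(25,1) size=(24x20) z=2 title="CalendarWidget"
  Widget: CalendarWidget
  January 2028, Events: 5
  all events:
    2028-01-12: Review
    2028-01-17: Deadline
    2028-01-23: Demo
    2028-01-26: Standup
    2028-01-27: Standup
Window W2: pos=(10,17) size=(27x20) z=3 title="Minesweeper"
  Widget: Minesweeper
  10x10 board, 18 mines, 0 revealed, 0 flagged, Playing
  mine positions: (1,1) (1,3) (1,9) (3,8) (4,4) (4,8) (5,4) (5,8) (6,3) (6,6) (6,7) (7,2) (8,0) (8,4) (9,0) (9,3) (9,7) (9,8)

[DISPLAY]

                         ┃10 11 12* 13 14
                         ┃17* 18 19 20 21
                         ┃24 25 26* 27* 2
                         ┃31             
                         ┃               
                         ┃               
                         ┃               
                         ┃               
                         ┃               
          ┏━━━━━━━━━━━━━━━━━━━━━━━━━┓    
          ┃ Minesweeper             ┃    
          ┠─────────────────────────┨    
          ┃■■■■■■■■■■               ┃━━━━
          ┃■■■■■■■■■■               ┃    
          ┃■■■■■■■■■■               ┃    
          ┃■■■■■■■■■■               ┃    
          ┃■■■■■■■■■■               ┃    
          ┃■■■■■■■■■■               ┃~~~ 
          ┃■■■■■■■■■■               ┃    
          ┃■■■■■■■■■■               ┃~   


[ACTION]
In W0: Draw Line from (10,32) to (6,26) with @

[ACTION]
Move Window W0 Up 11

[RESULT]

                ┃ Drawing┃10 11 12* 13 14
                ┠────────┃17* 18 19 20 21
                ┃+       ┃24 25 26* 27* 2
                ┃        ┃31             
                ┃        ┃               
                ┃        ┃               
                ┃        ┃               
                ┃        ┃               
                ┃        ┃               
          ┏━━━━━━━━━━━━━━━━━━━━━━━━━┓    
          ┃ Minesweeper             ┃    
          ┠─────────────────────────┨    
          ┃■■■■■■■■■■               ┃━━━━
          ┃■■■■■■■■■■               ┃    
          ┃■■■■■■■■■■               ┃    
          ┃■■■■■■■■■■               ┃    
          ┃■■■■■■■■■■               ┃    
          ┃■■■■■■■■■■               ┃    
          ┃■■■■■■■■■■               ┃    
          ┃■■■■■■■■■■               ┃    


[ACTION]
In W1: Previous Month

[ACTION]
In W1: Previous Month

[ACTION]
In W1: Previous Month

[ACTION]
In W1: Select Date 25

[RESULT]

                ┃ Drawing┃11 12 13 14 15 
                ┠────────┃18 19 20 21 22 
                ┃+       ┃[25] 26 27 28 2
                ┃        ┃               
                ┃        ┃               
                ┃        ┃               
                ┃        ┃               
                ┃        ┃               
                ┃        ┃               
          ┏━━━━━━━━━━━━━━━━━━━━━━━━━┓    
          ┃ Minesweeper             ┃    
          ┠─────────────────────────┨    
          ┃■■■■■■■■■■               ┃━━━━
          ┃■■■■■■■■■■               ┃    
          ┃■■■■■■■■■■               ┃    
          ┃■■■■■■■■■■               ┃    
          ┃■■■■■■■■■■               ┃    
          ┃■■■■■■■■■■               ┃    
          ┃■■■■■■■■■■               ┃    
          ┃■■■■■■■■■■               ┃    


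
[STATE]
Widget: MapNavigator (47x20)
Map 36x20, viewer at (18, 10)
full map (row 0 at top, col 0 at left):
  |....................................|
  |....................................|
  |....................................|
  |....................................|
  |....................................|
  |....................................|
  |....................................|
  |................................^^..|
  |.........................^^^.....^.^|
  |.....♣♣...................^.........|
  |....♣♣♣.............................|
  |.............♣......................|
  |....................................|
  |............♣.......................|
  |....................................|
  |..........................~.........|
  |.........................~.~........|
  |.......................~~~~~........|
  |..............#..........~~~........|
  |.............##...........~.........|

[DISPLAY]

     ....................................      
     ....................................      
     ....................................      
     ....................................      
     ....................................      
     ....................................      
     ....................................      
     ................................^^..      
     .........................^^^.....^.^      
     .....♣♣...................^.........      
     ....♣♣♣...........@.................      
     .............♣......................      
     ....................................      
     ............♣.......................      
     ....................................      
     ..........................~.........      
     .........................~.~........      
     .......................~~~~~........      
     ..............#..........~~~........      
     .............##...........~.........      


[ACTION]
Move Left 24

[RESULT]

                       ........................
                       ........................
                       ........................
                       ........................
                       ........................
                       ........................
                       ........................
                       ........................
                       ........................
                       .....♣♣.................
                       @...♣♣♣.................
                       .............♣..........
                       ........................
                       ............♣...........
                       ........................
                       ........................
                       ........................
                       .......................~
                       ..............#.........
                       .............##.........


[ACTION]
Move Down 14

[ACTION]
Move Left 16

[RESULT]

                       .....♣♣.................
                       ....♣♣♣.................
                       .............♣..........
                       ........................
                       ............♣...........
                       ........................
                       ........................
                       ........................
                       .......................~
                       ..............#.........
                       @............##.........
                                               
                                               
                                               
                                               
                                               
                                               
                                               
                                               
                                               


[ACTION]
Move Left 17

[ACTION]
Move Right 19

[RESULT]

    .....♣♣...................^.........       
    ....♣♣♣.............................       
    .............♣......................       
    ....................................       
    ............♣.......................       
    ....................................       
    ..........................~.........       
    .........................~.~........       
    .......................~~~~~........       
    ..............#..........~~~........       
    .............##....@......~.........       
                                               
                                               
                                               
                                               
                                               
                                               
                                               
                                               
                                               


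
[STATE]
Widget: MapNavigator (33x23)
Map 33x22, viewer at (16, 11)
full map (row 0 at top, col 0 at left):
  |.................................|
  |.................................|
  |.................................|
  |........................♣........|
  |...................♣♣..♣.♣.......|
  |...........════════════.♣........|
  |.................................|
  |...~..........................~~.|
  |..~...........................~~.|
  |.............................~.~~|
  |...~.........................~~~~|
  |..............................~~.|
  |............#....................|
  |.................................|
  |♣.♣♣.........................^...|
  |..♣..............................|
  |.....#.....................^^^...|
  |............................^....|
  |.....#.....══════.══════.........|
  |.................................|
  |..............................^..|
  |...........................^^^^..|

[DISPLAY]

.................................
.................................
.................................
........................♣........
...................♣♣..♣.♣.......
...........════════════.♣........
.................................
...~..........................~~.
..~...........................~~.
.............................~.~~
...~.........................~~~~
................@.............~~.
............#....................
.................................
♣.♣♣.........................^...
..♣..............................
.....#.....................^^^...
............................^....
.....#.....══════.══════.........
.................................
..............................^..
...........................^^^^..
                                 


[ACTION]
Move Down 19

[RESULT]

...~.........................~~~~
..............................~~.
............#....................
.................................
♣.♣♣.........................^...
..♣..............................
.....#.....................^^^...
............................^....
.....#.....══════.══════.........
.................................
..............................^..
................@..........^^^^..
                                 
                                 
                                 
                                 
                                 
                                 
                                 
                                 
                                 
                                 
                                 


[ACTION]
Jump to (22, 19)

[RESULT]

........................~~.      
.......................~.~~      
.......................~~~~      
........................~~.      
......#....................      
...........................      
.......................^...      
...........................      
.....................^^^...      
......................^....      
.....══════.══════.........      
................@..........      
........................^..      
.....................^^^^..      
                                 
                                 
                                 
                                 
                                 
                                 
                                 
                                 
                                 


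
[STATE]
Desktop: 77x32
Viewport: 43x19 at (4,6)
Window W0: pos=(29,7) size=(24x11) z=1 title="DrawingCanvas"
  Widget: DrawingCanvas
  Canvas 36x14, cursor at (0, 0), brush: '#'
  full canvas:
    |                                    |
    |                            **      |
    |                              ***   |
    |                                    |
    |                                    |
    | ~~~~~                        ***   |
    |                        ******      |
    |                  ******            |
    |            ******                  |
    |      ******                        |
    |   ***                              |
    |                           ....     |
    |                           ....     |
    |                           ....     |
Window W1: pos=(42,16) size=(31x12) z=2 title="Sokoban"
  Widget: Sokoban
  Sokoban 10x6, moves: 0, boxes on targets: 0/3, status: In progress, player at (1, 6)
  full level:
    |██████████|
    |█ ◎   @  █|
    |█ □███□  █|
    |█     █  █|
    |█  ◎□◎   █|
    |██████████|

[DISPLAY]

                                           
                         ┏━━━━━━━━━━━━━━━━━
                         ┃ DrawingCanvas   
                         ┠─────────────────
                         ┃+                
                         ┃                 
                         ┃                 
                         ┃                 
                         ┃                 
                         ┃ ~~~~~           
                         ┃            ┏━━━━
                         ┗━━━━━━━━━━━━┃ Sok
                                      ┠────
                                      ┃████
                                      ┃█ ◎ 
                                      ┃█ □█
                                      ┃█   
                                      ┃█  ◎
                                      ┃████


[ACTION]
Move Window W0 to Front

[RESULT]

                                           
                         ┏━━━━━━━━━━━━━━━━━
                         ┃ DrawingCanvas   
                         ┠─────────────────
                         ┃+                
                         ┃                 
                         ┃                 
                         ┃                 
                         ┃                 
                         ┃ ~~~~~           
                         ┃                 
                         ┗━━━━━━━━━━━━━━━━━
                                      ┠────
                                      ┃████
                                      ┃█ ◎ 
                                      ┃█ □█
                                      ┃█   
                                      ┃█  ◎
                                      ┃████


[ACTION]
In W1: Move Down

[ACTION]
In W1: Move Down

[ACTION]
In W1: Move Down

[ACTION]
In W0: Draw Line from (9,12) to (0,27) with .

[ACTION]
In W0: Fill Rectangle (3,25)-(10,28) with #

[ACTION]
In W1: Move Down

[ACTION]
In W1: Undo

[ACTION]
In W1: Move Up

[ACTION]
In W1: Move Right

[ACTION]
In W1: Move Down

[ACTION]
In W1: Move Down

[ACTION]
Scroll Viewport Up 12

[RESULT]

                                           
                                           
                                           
                                           
                                           
                                           
                                           
                         ┏━━━━━━━━━━━━━━━━━
                         ┃ DrawingCanvas   
                         ┠─────────────────
                         ┃+                
                         ┃                 
                         ┃                 
                         ┃                 
                         ┃                 
                         ┃ ~~~~~           
                         ┃                 
                         ┗━━━━━━━━━━━━━━━━━
                                      ┠────


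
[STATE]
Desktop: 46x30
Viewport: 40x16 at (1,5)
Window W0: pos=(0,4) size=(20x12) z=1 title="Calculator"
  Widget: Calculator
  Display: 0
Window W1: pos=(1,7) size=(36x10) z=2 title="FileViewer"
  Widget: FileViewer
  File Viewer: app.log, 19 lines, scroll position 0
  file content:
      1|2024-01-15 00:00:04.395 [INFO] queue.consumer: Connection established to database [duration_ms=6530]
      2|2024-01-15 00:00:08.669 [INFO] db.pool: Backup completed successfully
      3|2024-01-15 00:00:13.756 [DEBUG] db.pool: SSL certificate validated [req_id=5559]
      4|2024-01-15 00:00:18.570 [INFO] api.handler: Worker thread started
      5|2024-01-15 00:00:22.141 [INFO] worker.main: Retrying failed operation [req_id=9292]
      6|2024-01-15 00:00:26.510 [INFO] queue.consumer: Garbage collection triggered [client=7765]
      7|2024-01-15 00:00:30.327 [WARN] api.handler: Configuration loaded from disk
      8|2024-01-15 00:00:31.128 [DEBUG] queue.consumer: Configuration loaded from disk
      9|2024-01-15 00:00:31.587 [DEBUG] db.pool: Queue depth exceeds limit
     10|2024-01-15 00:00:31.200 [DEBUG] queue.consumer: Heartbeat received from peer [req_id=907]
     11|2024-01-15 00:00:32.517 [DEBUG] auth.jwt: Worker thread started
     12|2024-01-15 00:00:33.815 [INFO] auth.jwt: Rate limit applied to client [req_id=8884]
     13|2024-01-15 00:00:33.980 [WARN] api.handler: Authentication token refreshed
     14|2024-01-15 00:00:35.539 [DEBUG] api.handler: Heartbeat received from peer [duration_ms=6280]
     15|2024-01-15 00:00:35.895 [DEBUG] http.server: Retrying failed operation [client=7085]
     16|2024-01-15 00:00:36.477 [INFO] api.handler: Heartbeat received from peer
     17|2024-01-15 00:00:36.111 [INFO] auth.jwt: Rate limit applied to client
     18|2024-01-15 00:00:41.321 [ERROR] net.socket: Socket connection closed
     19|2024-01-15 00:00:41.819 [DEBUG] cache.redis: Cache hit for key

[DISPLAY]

 Calculator       ┃                     
──────────────────┨                     
┏━━━━━━━━━━━━━━━━━━━━━━━━━━━━━━━━━━┓    
┃ FileViewer                       ┃    
┠──────────────────────────────────┨    
┃2024-01-15 00:00:04.395 [INFO] qu▲┃    
┃2024-01-15 00:00:08.669 [INFO] db█┃    
┃2024-01-15 00:00:13.756 [DEBUG] d░┃    
┃2024-01-15 00:00:18.570 [INFO] ap░┃    
┃2024-01-15 00:00:22.141 [INFO] wo░┃    
┃2024-01-15 00:00:26.510 [INFO] qu▼┃    
┗━━━━━━━━━━━━━━━━━━━━━━━━━━━━━━━━━━┛    
                                        
                                        
                                        
                                        


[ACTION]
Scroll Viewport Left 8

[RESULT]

┃ Calculator       ┃                    
┠──────────────────┨                    
┃┏━━━━━━━━━━━━━━━━━━━━━━━━━━━━━━━━━━┓   
┃┃ FileViewer                       ┃   
┃┠──────────────────────────────────┨   
┃┃2024-01-15 00:00:04.395 [INFO] qu▲┃   
┃┃2024-01-15 00:00:08.669 [INFO] db█┃   
┃┃2024-01-15 00:00:13.756 [DEBUG] d░┃   
┃┃2024-01-15 00:00:18.570 [INFO] ap░┃   
┃┃2024-01-15 00:00:22.141 [INFO] wo░┃   
┗┃2024-01-15 00:00:26.510 [INFO] qu▼┃   
 ┗━━━━━━━━━━━━━━━━━━━━━━━━━━━━━━━━━━┛   
                                        
                                        
                                        
                                        


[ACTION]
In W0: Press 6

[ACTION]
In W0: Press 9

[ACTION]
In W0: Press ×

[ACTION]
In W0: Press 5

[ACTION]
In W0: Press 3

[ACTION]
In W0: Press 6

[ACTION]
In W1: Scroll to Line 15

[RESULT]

┃ Calculator       ┃                    
┠──────────────────┨                    
┃┏━━━━━━━━━━━━━━━━━━━━━━━━━━━━━━━━━━┓   
┃┃ FileViewer                       ┃   
┃┠──────────────────────────────────┨   
┃┃2024-01-15 00:00:35.539 [DEBUG] a▲┃   
┃┃2024-01-15 00:00:35.895 [DEBUG] h░┃   
┃┃2024-01-15 00:00:36.477 [INFO] ap░┃   
┃┃2024-01-15 00:00:36.111 [INFO] au░┃   
┃┃2024-01-15 00:00:41.321 [ERROR] n█┃   
┗┃2024-01-15 00:00:41.819 [DEBUG] c▼┃   
 ┗━━━━━━━━━━━━━━━━━━━━━━━━━━━━━━━━━━┛   
                                        
                                        
                                        
                                        


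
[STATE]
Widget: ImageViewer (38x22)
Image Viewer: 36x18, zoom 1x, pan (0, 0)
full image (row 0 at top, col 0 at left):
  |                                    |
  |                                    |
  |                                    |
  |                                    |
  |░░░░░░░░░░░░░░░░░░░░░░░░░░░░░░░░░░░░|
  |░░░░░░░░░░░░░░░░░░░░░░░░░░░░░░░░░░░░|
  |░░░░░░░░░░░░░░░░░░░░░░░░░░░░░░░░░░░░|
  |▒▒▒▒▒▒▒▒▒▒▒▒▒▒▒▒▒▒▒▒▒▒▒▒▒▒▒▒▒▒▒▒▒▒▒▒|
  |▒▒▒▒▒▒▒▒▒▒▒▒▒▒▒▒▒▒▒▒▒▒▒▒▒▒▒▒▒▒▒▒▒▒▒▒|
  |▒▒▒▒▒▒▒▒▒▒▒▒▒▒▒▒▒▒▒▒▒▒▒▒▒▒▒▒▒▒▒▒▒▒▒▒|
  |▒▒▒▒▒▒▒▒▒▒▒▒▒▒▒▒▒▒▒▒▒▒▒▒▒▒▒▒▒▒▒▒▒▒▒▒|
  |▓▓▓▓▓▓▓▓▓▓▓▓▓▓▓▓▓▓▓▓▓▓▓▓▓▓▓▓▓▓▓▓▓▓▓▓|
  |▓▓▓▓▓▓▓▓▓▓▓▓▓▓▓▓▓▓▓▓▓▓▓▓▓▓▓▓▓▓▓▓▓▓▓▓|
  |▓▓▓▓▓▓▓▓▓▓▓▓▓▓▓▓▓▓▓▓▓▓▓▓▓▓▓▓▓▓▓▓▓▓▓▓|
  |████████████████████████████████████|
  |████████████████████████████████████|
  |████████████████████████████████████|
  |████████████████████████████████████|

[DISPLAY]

                                      
                                      
                                      
                                      
░░░░░░░░░░░░░░░░░░░░░░░░░░░░░░░░░░░░  
░░░░░░░░░░░░░░░░░░░░░░░░░░░░░░░░░░░░  
░░░░░░░░░░░░░░░░░░░░░░░░░░░░░░░░░░░░  
▒▒▒▒▒▒▒▒▒▒▒▒▒▒▒▒▒▒▒▒▒▒▒▒▒▒▒▒▒▒▒▒▒▒▒▒  
▒▒▒▒▒▒▒▒▒▒▒▒▒▒▒▒▒▒▒▒▒▒▒▒▒▒▒▒▒▒▒▒▒▒▒▒  
▒▒▒▒▒▒▒▒▒▒▒▒▒▒▒▒▒▒▒▒▒▒▒▒▒▒▒▒▒▒▒▒▒▒▒▒  
▒▒▒▒▒▒▒▒▒▒▒▒▒▒▒▒▒▒▒▒▒▒▒▒▒▒▒▒▒▒▒▒▒▒▒▒  
▓▓▓▓▓▓▓▓▓▓▓▓▓▓▓▓▓▓▓▓▓▓▓▓▓▓▓▓▓▓▓▓▓▓▓▓  
▓▓▓▓▓▓▓▓▓▓▓▓▓▓▓▓▓▓▓▓▓▓▓▓▓▓▓▓▓▓▓▓▓▓▓▓  
▓▓▓▓▓▓▓▓▓▓▓▓▓▓▓▓▓▓▓▓▓▓▓▓▓▓▓▓▓▓▓▓▓▓▓▓  
████████████████████████████████████  
████████████████████████████████████  
████████████████████████████████████  
████████████████████████████████████  
                                      
                                      
                                      
                                      


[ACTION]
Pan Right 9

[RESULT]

                                      
                                      
                                      
                                      
░░░░░░░░░░░░░░░░░░░░░░░░░░░           
░░░░░░░░░░░░░░░░░░░░░░░░░░░           
░░░░░░░░░░░░░░░░░░░░░░░░░░░           
▒▒▒▒▒▒▒▒▒▒▒▒▒▒▒▒▒▒▒▒▒▒▒▒▒▒▒           
▒▒▒▒▒▒▒▒▒▒▒▒▒▒▒▒▒▒▒▒▒▒▒▒▒▒▒           
▒▒▒▒▒▒▒▒▒▒▒▒▒▒▒▒▒▒▒▒▒▒▒▒▒▒▒           
▒▒▒▒▒▒▒▒▒▒▒▒▒▒▒▒▒▒▒▒▒▒▒▒▒▒▒           
▓▓▓▓▓▓▓▓▓▓▓▓▓▓▓▓▓▓▓▓▓▓▓▓▓▓▓           
▓▓▓▓▓▓▓▓▓▓▓▓▓▓▓▓▓▓▓▓▓▓▓▓▓▓▓           
▓▓▓▓▓▓▓▓▓▓▓▓▓▓▓▓▓▓▓▓▓▓▓▓▓▓▓           
███████████████████████████           
███████████████████████████           
███████████████████████████           
███████████████████████████           
                                      
                                      
                                      
                                      


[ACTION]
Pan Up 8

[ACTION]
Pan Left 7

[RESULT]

                                      
                                      
                                      
                                      
░░░░░░░░░░░░░░░░░░░░░░░░░░░░░░░░░░    
░░░░░░░░░░░░░░░░░░░░░░░░░░░░░░░░░░    
░░░░░░░░░░░░░░░░░░░░░░░░░░░░░░░░░░    
▒▒▒▒▒▒▒▒▒▒▒▒▒▒▒▒▒▒▒▒▒▒▒▒▒▒▒▒▒▒▒▒▒▒    
▒▒▒▒▒▒▒▒▒▒▒▒▒▒▒▒▒▒▒▒▒▒▒▒▒▒▒▒▒▒▒▒▒▒    
▒▒▒▒▒▒▒▒▒▒▒▒▒▒▒▒▒▒▒▒▒▒▒▒▒▒▒▒▒▒▒▒▒▒    
▒▒▒▒▒▒▒▒▒▒▒▒▒▒▒▒▒▒▒▒▒▒▒▒▒▒▒▒▒▒▒▒▒▒    
▓▓▓▓▓▓▓▓▓▓▓▓▓▓▓▓▓▓▓▓▓▓▓▓▓▓▓▓▓▓▓▓▓▓    
▓▓▓▓▓▓▓▓▓▓▓▓▓▓▓▓▓▓▓▓▓▓▓▓▓▓▓▓▓▓▓▓▓▓    
▓▓▓▓▓▓▓▓▓▓▓▓▓▓▓▓▓▓▓▓▓▓▓▓▓▓▓▓▓▓▓▓▓▓    
██████████████████████████████████    
██████████████████████████████████    
██████████████████████████████████    
██████████████████████████████████    
                                      
                                      
                                      
                                      


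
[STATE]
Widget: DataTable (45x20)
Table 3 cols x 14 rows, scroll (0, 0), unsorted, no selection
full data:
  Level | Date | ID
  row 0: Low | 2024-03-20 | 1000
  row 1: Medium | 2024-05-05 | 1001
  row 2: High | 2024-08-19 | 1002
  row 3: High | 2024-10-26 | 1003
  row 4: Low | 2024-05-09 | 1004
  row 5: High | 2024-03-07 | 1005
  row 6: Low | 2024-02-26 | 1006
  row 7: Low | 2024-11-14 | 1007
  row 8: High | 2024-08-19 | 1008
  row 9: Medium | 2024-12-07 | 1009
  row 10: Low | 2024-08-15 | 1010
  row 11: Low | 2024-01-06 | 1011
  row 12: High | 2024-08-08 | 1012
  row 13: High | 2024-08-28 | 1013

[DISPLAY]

Level │Date      │ID                         
──────┼──────────┼────                       
Low   │2024-03-20│1000                       
Medium│2024-05-05│1001                       
High  │2024-08-19│1002                       
High  │2024-10-26│1003                       
Low   │2024-05-09│1004                       
High  │2024-03-07│1005                       
Low   │2024-02-26│1006                       
Low   │2024-11-14│1007                       
High  │2024-08-19│1008                       
Medium│2024-12-07│1009                       
Low   │2024-08-15│1010                       
Low   │2024-01-06│1011                       
High  │2024-08-08│1012                       
High  │2024-08-28│1013                       
                                             
                                             
                                             
                                             


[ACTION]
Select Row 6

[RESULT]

Level │Date      │ID                         
──────┼──────────┼────                       
Low   │2024-03-20│1000                       
Medium│2024-05-05│1001                       
High  │2024-08-19│1002                       
High  │2024-10-26│1003                       
Low   │2024-05-09│1004                       
High  │2024-03-07│1005                       
>ow   │2024-02-26│1006                       
Low   │2024-11-14│1007                       
High  │2024-08-19│1008                       
Medium│2024-12-07│1009                       
Low   │2024-08-15│1010                       
Low   │2024-01-06│1011                       
High  │2024-08-08│1012                       
High  │2024-08-28│1013                       
                                             
                                             
                                             
                                             


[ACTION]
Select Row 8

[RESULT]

Level │Date      │ID                         
──────┼──────────┼────                       
Low   │2024-03-20│1000                       
Medium│2024-05-05│1001                       
High  │2024-08-19│1002                       
High  │2024-10-26│1003                       
Low   │2024-05-09│1004                       
High  │2024-03-07│1005                       
Low   │2024-02-26│1006                       
Low   │2024-11-14│1007                       
>igh  │2024-08-19│1008                       
Medium│2024-12-07│1009                       
Low   │2024-08-15│1010                       
Low   │2024-01-06│1011                       
High  │2024-08-08│1012                       
High  │2024-08-28│1013                       
                                             
                                             
                                             
                                             


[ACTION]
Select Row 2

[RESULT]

Level │Date      │ID                         
──────┼──────────┼────                       
Low   │2024-03-20│1000                       
Medium│2024-05-05│1001                       
>igh  │2024-08-19│1002                       
High  │2024-10-26│1003                       
Low   │2024-05-09│1004                       
High  │2024-03-07│1005                       
Low   │2024-02-26│1006                       
Low   │2024-11-14│1007                       
High  │2024-08-19│1008                       
Medium│2024-12-07│1009                       
Low   │2024-08-15│1010                       
Low   │2024-01-06│1011                       
High  │2024-08-08│1012                       
High  │2024-08-28│1013                       
                                             
                                             
                                             
                                             
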